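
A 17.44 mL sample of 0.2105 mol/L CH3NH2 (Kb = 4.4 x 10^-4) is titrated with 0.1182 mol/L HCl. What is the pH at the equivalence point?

n(CH3NH2) = 0.2105 x 0.01744 = 0.003671 mol; V(HCl) at equivalence = 0.003671/0.1182 = 0.03106 L.
At equivalence the base is fully converted to CH3NH3+; total volume = 0.04850 L, so [CH3NH3+] = 0.003671/0.04850 = 0.07570 M.
Ka(CH3NH3+) = Kw/Kb = 1.0e-14 / 4.4 x 10^-4 = 2.27e-11.
[H^+] = sqrt(Ka x [CH3NH3+]) = sqrt(2.27e-11 x 0.07570) = 1.31e-6 M.
pH = -log(1.31e-6) = 5.88.

5.88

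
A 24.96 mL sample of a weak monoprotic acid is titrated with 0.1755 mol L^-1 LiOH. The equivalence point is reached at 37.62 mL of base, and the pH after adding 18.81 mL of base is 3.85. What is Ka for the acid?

18.81 mL is half of the equivalence volume, so this is the half-equivalence point where [HA] = [A^-].
At half-equivalence pH = pKa, so pKa = 3.85.
Ka = 10^(-3.85) = 1.4 x 10^-4.

1.4 x 10^-4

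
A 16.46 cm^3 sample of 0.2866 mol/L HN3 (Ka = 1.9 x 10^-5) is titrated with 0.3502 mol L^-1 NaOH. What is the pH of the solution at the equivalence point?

n(HN3) = 0.2866 x 0.01646 = 0.004717 mol; V(NaOH) at equivalence = 0.004717/0.3502 = 0.01347 L.
At equivalence all the acid is converted to N3-; total volume = 0.01646 + 0.01347 = 0.02993 L, so [N3-] = 0.004717/0.02993 = 0.1576 M.
Kb = Kw/Ka = 1.0e-14 / 1.9 x 10^-5 = 5.26e-10.
[OH^-] = sqrt(Kb x [N3-]) = sqrt(5.26e-10 x 0.1576) = 9.11e-6 M.
pOH = 5.04, so pH = 14.00 - 5.04 = 8.96.

8.96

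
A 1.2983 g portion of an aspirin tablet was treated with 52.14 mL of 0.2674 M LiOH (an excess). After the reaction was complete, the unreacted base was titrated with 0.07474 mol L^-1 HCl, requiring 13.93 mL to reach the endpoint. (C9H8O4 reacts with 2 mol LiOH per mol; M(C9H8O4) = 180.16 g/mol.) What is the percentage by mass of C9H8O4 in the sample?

89.5%

Total n(LiOH) added = 0.2674 x 0.05214 = 0.01394 mol.
n(HCl) used = 0.07474 x 0.01393 = 0.001041 mol, which equals the excess n(LiOH).
So n(LiOH) consumed by the sample = 0.01394 - 0.001041 = 0.01290 mol.
n(C9H8O4) = 0.01290 / 2 = 0.006451 mol.
mass C9H8O4 = 0.006451 x 180.16 = 1.162 g, so %C9H8O4 = 1.162/1.2983 x 100 = 89.5%.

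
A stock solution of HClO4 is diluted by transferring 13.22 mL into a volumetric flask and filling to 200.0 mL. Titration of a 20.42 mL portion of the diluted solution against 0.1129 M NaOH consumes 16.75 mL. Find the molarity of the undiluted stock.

1.40 M

n(NaOH) = 0.1129 x 0.01675 = 0.001891 mol.
n(HClO4) in the aliquot = 0.001891 mol.
[diluted HClO4] = 0.001891 / 0.02042 = 0.09261 M.
Dilution factor = 200.0/13.22 = 15.13, so [stock] = 0.09261 x 15.13 = 1.40 M.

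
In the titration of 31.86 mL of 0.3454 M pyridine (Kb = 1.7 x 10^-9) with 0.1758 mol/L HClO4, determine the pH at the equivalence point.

n(C5H5N) = 0.3454 x 0.03186 = 0.01100 mol; V(HClO4) at equivalence = 0.01100/0.1758 = 0.06260 L.
At equivalence the base is fully converted to C5H5NH+; total volume = 0.09446 L, so [C5H5NH+] = 0.01100/0.09446 = 0.1165 M.
Ka(C5H5NH+) = Kw/Kb = 1.0e-14 / 1.7 x 10^-9 = 5.88e-6.
[H^+] = sqrt(Ka x [C5H5NH+]) = sqrt(5.88e-6 x 0.1165) = 0.000828 M.
pH = -log(0.000828) = 3.08.

3.08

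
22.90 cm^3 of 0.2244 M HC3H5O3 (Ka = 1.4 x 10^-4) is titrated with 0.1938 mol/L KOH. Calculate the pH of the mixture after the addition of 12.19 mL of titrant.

3.78

Initial n(HC3H5O3) = 0.2244 x 0.02290 = 0.005139 mol.
n(KOH) added = 0.1938 x 0.01219 = 0.002362 mol, converting that many moles of HC3H5O3 to C3H5O3-.
Remaining n(HC3H5O3) = 0.002776 mol; n(C3H5O3-) = 0.002362 mol.
By Henderson-Hasselbalch, pH = pKa + log([A^-]/[HA]) = 3.85 + log(0.002362/0.002776) = 3.85 + (-0.07) = 3.78.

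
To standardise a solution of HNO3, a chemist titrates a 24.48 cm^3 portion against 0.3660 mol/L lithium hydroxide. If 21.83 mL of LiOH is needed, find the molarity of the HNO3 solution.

0.326 M

n(LiOH) delivered = 0.3660 x 0.02183 = 0.007990 mol.
For a 1:1 reaction, n(HNO3) = 0.007990 mol.
[HNO3] = 0.007990 mol / 0.02448 L = 0.326 M.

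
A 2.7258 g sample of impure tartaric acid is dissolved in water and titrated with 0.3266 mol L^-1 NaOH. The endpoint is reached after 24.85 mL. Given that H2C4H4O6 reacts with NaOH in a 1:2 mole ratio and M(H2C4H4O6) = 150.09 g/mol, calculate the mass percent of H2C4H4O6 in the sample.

n(NaOH) = 0.3266 x 0.02485 = 0.008116 mol.
n(H2C4H4O6) = 0.008116 / 2 = 0.004058 mol.
mass of H2C4H4O6 = 0.004058 x 150.09 = 0.6091 g.
% purity = 0.6091 / 2.7258 x 100 = 22.3%.

22.3%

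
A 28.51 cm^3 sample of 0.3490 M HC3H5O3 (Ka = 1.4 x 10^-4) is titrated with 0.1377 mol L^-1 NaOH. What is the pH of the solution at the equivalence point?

n(HC3H5O3) = 0.3490 x 0.02851 = 0.009950 mol; V(NaOH) at equivalence = 0.009950/0.1377 = 0.07226 L.
At equivalence all the acid is converted to C3H5O3-; total volume = 0.02851 + 0.07226 = 0.1008 L, so [C3H5O3-] = 0.009950/0.1008 = 0.09874 M.
Kb = Kw/Ka = 1.0e-14 / 1.4 x 10^-4 = 7.14e-11.
[OH^-] = sqrt(Kb x [C3H5O3-]) = sqrt(7.14e-11 x 0.09874) = 2.66e-6 M.
pOH = 5.58, so pH = 14.00 - 5.58 = 8.42.

8.42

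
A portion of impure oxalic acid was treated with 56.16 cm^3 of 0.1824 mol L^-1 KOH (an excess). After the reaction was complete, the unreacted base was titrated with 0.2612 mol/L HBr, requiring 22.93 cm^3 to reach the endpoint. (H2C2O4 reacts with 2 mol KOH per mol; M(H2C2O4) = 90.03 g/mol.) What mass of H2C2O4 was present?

0.192 g

Total n(KOH) added = 0.1824 x 0.05616 = 0.01024 mol.
n(HBr) used = 0.2612 x 0.02293 = 0.005989 mol, which equals the excess n(KOH).
So n(KOH) consumed by the sample = 0.01024 - 0.005989 = 0.004254 mol.
n(H2C2O4) = 0.004254 / 2 = 0.002127 mol.
mass = 0.002127 mol x 90.03 g/mol = 0.192 g.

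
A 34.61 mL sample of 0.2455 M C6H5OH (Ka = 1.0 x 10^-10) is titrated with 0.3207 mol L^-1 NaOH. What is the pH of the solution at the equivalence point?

11.57

n(C6H5OH) = 0.2455 x 0.03461 = 0.008497 mol; V(NaOH) at equivalence = 0.008497/0.3207 = 0.02649 L.
At equivalence all the acid is converted to C6H5O-; total volume = 0.03461 + 0.02649 = 0.06110 L, so [C6H5O-] = 0.008497/0.06110 = 0.1391 M.
Kb = Kw/Ka = 1.0e-14 / 1.0 x 10^-10 = 0.000100.
[OH^-] = sqrt(Kb x [C6H5O-]) = sqrt(0.000100 x 0.1391) = 0.00373 M.
pOH = 2.43, so pH = 14.00 - 2.43 = 11.57.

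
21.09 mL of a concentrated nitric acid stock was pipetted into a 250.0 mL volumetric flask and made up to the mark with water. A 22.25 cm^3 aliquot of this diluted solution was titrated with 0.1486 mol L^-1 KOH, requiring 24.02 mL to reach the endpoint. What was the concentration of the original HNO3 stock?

1.90 M

n(KOH) = 0.1486 x 0.02402 = 0.003569 mol.
n(HNO3) in the aliquot = 0.003569 mol.
[diluted HNO3] = 0.003569 / 0.02225 = 0.1604 M.
Dilution factor = 250.0/21.09 = 11.85, so [stock] = 0.1604 x 11.85 = 1.90 M.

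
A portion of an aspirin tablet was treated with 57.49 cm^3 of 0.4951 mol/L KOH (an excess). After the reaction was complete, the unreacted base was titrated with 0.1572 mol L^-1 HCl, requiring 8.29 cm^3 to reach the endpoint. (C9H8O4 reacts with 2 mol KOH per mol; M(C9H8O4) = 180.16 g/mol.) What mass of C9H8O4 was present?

Total n(KOH) added = 0.4951 x 0.05749 = 0.02846 mol.
n(HCl) used = 0.1572 x 0.008290 = 0.001303 mol, which equals the excess n(KOH).
So n(KOH) consumed by the sample = 0.02846 - 0.001303 = 0.02716 mol.
n(C9H8O4) = 0.02716 / 2 = 0.01358 mol.
mass = 0.01358 mol x 180.16 g/mol = 2.45 g.

2.45 g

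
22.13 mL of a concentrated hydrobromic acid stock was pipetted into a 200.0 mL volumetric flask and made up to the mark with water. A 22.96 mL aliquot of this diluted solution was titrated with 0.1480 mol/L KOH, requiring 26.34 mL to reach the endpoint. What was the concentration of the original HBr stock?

1.53 M

n(KOH) = 0.1480 x 0.02634 = 0.003898 mol.
n(HBr) in the aliquot = 0.003898 mol.
[diluted HBr] = 0.003898 / 0.02296 = 0.1698 M.
Dilution factor = 200.0/22.13 = 9.038, so [stock] = 0.1698 x 9.038 = 1.53 M.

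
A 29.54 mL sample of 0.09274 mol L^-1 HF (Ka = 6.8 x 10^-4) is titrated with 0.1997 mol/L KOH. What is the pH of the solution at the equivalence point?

n(HF) = 0.09274 x 0.02954 = 0.002740 mol; V(KOH) at equivalence = 0.002740/0.1997 = 0.01372 L.
At equivalence all the acid is converted to F-; total volume = 0.02954 + 0.01372 = 0.04326 L, so [F-] = 0.002740/0.04326 = 0.06333 M.
Kb = Kw/Ka = 1.0e-14 / 6.8 x 10^-4 = 1.47e-11.
[OH^-] = sqrt(Kb x [F-]) = sqrt(1.47e-11 x 0.06333) = 9.65e-7 M.
pOH = 6.02, so pH = 14.00 - 6.02 = 7.98.

7.98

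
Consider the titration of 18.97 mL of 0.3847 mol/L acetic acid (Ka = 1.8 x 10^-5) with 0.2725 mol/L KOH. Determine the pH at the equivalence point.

8.97

n(CH3COOH) = 0.3847 x 0.01897 = 0.007298 mol; V(KOH) at equivalence = 0.007298/0.2725 = 0.02678 L.
At equivalence all the acid is converted to CH3COO-; total volume = 0.01897 + 0.02678 = 0.04575 L, so [CH3COO-] = 0.007298/0.04575 = 0.1595 M.
Kb = Kw/Ka = 1.0e-14 / 1.8 x 10^-5 = 5.56e-10.
[OH^-] = sqrt(Kb x [CH3COO-]) = sqrt(5.56e-10 x 0.1595) = 9.41e-6 M.
pOH = 5.03, so pH = 14.00 - 5.03 = 8.97.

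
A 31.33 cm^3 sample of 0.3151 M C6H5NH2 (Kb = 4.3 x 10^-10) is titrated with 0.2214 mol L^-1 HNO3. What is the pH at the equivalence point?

2.76

n(C6H5NH2) = 0.3151 x 0.03133 = 0.009872 mol; V(HNO3) at equivalence = 0.009872/0.2214 = 0.04459 L.
At equivalence the base is fully converted to C6H5NH3+; total volume = 0.07592 L, so [C6H5NH3+] = 0.009872/0.07592 = 0.1300 M.
Ka(C6H5NH3+) = Kw/Kb = 1.0e-14 / 4.3 x 10^-10 = 2.33e-5.
[H^+] = sqrt(Ka x [C6H5NH3+]) = sqrt(2.33e-5 x 0.1300) = 0.00174 M.
pH = -log(0.00174) = 2.76.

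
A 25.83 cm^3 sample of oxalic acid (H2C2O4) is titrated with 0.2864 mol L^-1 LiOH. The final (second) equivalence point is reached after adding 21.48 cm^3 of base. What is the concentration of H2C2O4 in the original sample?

0.119 M

n(LiOH) = 0.2864 x 0.02148 = 0.006152 mol.
At the final (second) equivalence point, 2 mol OH^- react per mol H2C2O4, so n(H2C2O4) = 0.006152 / 2 = 0.003076 mol.
[H2C2O4] = 0.003076 / 0.02583 L = 0.119 M.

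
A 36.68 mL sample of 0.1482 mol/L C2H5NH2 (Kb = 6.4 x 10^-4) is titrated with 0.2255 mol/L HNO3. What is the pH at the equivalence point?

5.93

n(C2H5NH2) = 0.1482 x 0.03668 = 0.005436 mol; V(HNO3) at equivalence = 0.005436/0.2255 = 0.02411 L.
At equivalence the base is fully converted to C2H5NH3+; total volume = 0.06079 L, so [C2H5NH3+] = 0.005436/0.06079 = 0.08943 M.
Ka(C2H5NH3+) = Kw/Kb = 1.0e-14 / 6.4 x 10^-4 = 1.56e-11.
[H^+] = sqrt(Ka x [C2H5NH3+]) = sqrt(1.56e-11 x 0.08943) = 1.18e-6 M.
pH = -log(1.18e-6) = 5.93.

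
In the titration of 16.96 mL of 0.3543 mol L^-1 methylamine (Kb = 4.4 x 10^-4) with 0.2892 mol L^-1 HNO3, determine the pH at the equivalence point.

5.72

n(CH3NH2) = 0.3543 x 0.01696 = 0.006009 mol; V(HNO3) at equivalence = 0.006009/0.2892 = 0.02078 L.
At equivalence the base is fully converted to CH3NH3+; total volume = 0.03774 L, so [CH3NH3+] = 0.006009/0.03774 = 0.1592 M.
Ka(CH3NH3+) = Kw/Kb = 1.0e-14 / 4.4 x 10^-4 = 2.27e-11.
[H^+] = sqrt(Ka x [CH3NH3+]) = sqrt(2.27e-11 x 0.1592) = 1.90e-6 M.
pH = -log(1.90e-6) = 5.72.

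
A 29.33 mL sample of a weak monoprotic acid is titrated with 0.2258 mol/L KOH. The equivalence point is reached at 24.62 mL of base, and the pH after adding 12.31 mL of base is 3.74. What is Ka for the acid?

12.31 mL is half of the equivalence volume, so this is the half-equivalence point where [HA] = [A^-].
At half-equivalence pH = pKa, so pKa = 3.74.
Ka = 10^(-3.74) = 1.8 x 10^-4.

1.8 x 10^-4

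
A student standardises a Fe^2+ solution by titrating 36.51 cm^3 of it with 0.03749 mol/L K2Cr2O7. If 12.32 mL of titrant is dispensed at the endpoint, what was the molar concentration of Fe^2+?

0.0759 M

n(K2Cr2O7) = 0.03749 x 0.01232 = 0.0004619 mol.
From the balanced equation, 1 mol K2Cr2O7 reacts with 6 mol Fe^2+, so n(Fe^2+) = 0.0004619 x 6/1 = 0.002771 mol.
[Fe^2+] = 0.002771 / 0.03651 L = 0.0759 M.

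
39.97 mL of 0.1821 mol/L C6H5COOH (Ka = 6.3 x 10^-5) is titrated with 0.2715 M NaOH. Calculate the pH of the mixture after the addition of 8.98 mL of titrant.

Initial n(C6H5COOH) = 0.1821 x 0.03997 = 0.007279 mol.
n(NaOH) added = 0.2715 x 0.008980 = 0.002438 mol, converting that many moles of C6H5COOH to C6H5COO-.
Remaining n(C6H5COOH) = 0.004840 mol; n(C6H5COO-) = 0.002438 mol.
By Henderson-Hasselbalch, pH = pKa + log([A^-]/[HA]) = 4.20 + log(0.002438/0.004840) = 4.20 + (-0.30) = 3.90.

3.90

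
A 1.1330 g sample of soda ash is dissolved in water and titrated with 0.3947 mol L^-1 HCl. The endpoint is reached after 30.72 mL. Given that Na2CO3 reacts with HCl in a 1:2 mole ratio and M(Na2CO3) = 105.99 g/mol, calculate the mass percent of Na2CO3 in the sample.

n(HCl) = 0.3947 x 0.03072 = 0.01213 mol.
n(Na2CO3) = 0.01213 / 2 = 0.006063 mol.
mass of Na2CO3 = 0.006063 x 105.99 = 0.6426 g.
% purity = 0.6426 / 1.1330 x 100 = 56.7%.

56.7%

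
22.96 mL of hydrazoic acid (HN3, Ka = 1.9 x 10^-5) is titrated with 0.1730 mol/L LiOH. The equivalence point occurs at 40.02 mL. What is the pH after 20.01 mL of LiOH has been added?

4.72

20.01 mL is exactly half the equivalence volume (40.02/2), i.e. the half-equivalence point.
There, n(HA) = n(A^-), so pH = pKa = -log(1.9 x 10^-5) = 4.72.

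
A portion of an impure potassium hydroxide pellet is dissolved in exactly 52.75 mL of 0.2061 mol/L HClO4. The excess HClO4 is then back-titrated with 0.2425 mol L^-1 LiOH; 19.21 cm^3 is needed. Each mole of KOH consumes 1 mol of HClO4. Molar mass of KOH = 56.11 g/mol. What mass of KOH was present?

0.349 g

Total n(HClO4) added = 0.2061 x 0.05275 = 0.01087 mol.
n(LiOH) used = 0.2425 x 0.01921 = 0.004658 mol, which equals the excess n(HClO4).
So n(HClO4) consumed by the sample = 0.01087 - 0.004658 = 0.006213 mol.
n(KOH) = 0.006213 / 1 = 0.006213 mol.
mass = 0.006213 mol x 56.11 g/mol = 0.349 g.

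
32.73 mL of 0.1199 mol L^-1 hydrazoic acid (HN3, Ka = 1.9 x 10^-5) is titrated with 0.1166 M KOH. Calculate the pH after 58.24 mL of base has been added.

n(acid) = 0.1199 x 0.03273 = 0.003924 mol; n(KOH) added = 0.1166 x 0.05824 = 0.006791 mol.
Base is in excess by 0.006791 - 0.003924 = 0.002866 mol in a total volume of 0.09097 L.
[OH^-] = 0.002866/0.09097 = 0.03151 M, so pOH = 1.50 and pH = 14.00 - 1.50 = 12.50.

12.50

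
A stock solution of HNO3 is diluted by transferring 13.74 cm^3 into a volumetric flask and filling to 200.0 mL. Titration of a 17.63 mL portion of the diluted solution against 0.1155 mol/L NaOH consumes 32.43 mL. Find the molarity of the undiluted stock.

n(NaOH) = 0.1155 x 0.03243 = 0.003746 mol.
n(HNO3) in the aliquot = 0.003746 mol.
[diluted HNO3] = 0.003746 / 0.01763 = 0.2125 M.
Dilution factor = 200.0/13.74 = 14.56, so [stock] = 0.2125 x 14.56 = 3.09 M.

3.09 M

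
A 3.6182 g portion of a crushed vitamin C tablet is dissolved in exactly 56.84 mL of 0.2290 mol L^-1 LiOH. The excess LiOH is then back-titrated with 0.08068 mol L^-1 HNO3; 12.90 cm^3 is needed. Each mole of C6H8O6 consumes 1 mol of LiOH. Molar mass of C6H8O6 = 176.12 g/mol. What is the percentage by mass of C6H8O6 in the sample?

58.3%

Total n(LiOH) added = 0.2290 x 0.05684 = 0.01302 mol.
n(HNO3) used = 0.08068 x 0.01290 = 0.001041 mol, which equals the excess n(LiOH).
So n(LiOH) consumed by the sample = 0.01302 - 0.001041 = 0.01198 mol.
n(C6H8O6) = 0.01198 / 1 = 0.01198 mol.
mass C6H8O6 = 0.01198 x 176.12 = 2.109 g, so %C6H8O6 = 2.109/3.6182 x 100 = 58.3%.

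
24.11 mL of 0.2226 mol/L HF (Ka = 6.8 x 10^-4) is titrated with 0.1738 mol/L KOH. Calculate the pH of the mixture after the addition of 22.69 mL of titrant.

Initial n(HF) = 0.2226 x 0.02411 = 0.005367 mol.
n(KOH) added = 0.1738 x 0.02269 = 0.003944 mol, converting that many moles of HF to F-.
Remaining n(HF) = 0.001423 mol; n(F-) = 0.003944 mol.
By Henderson-Hasselbalch, pH = pKa + log([A^-]/[HA]) = 3.17 + log(0.003944/0.001423) = 3.17 + (+0.44) = 3.61.

3.61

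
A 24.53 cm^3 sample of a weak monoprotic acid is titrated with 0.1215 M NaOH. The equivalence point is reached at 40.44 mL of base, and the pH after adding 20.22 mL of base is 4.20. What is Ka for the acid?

20.22 mL is half of the equivalence volume, so this is the half-equivalence point where [HA] = [A^-].
At half-equivalence pH = pKa, so pKa = 4.20.
Ka = 10^(-4.20) = 6.3 x 10^-5.

6.3 x 10^-5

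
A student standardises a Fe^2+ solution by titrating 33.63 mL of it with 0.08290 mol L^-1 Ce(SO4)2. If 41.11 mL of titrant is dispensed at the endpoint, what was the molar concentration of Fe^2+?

n(Ce(SO4)2) = 0.08290 x 0.04111 = 0.003408 mol.
From the balanced equation, 1 mol Ce(SO4)2 reacts with 1 mol Fe^2+, so n(Fe^2+) = 0.003408 x 1/1 = 0.003408 mol.
[Fe^2+] = 0.003408 / 0.03363 L = 0.101 M.

0.101 M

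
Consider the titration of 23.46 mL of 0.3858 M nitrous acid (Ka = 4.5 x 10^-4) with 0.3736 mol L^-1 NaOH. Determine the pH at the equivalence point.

8.31

n(HNO2) = 0.3858 x 0.02346 = 0.009051 mol; V(NaOH) at equivalence = 0.009051/0.3736 = 0.02423 L.
At equivalence all the acid is converted to NO2-; total volume = 0.02346 + 0.02423 = 0.04769 L, so [NO2-] = 0.009051/0.04769 = 0.1898 M.
Kb = Kw/Ka = 1.0e-14 / 4.5 x 10^-4 = 2.22e-11.
[OH^-] = sqrt(Kb x [NO2-]) = sqrt(2.22e-11 x 0.1898) = 2.05e-6 M.
pOH = 5.69, so pH = 14.00 - 5.69 = 8.31.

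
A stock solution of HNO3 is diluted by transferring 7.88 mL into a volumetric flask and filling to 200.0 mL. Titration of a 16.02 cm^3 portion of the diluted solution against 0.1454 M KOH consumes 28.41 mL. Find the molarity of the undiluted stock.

n(KOH) = 0.1454 x 0.02841 = 0.004131 mol.
n(HNO3) in the aliquot = 0.004131 mol.
[diluted HNO3] = 0.004131 / 0.01602 = 0.2579 M.
Dilution factor = 200.0/7.880 = 25.38, so [stock] = 0.2579 x 25.38 = 6.54 M.

6.54 M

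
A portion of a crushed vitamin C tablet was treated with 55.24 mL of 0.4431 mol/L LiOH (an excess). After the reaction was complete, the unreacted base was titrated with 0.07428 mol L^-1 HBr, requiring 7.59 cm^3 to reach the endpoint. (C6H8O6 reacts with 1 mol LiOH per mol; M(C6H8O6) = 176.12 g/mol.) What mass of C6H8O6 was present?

Total n(LiOH) added = 0.4431 x 0.05524 = 0.02448 mol.
n(HBr) used = 0.07428 x 0.007590 = 0.0005638 mol, which equals the excess n(LiOH).
So n(LiOH) consumed by the sample = 0.02448 - 0.0005638 = 0.02391 mol.
n(C6H8O6) = 0.02391 / 1 = 0.02391 mol.
mass = 0.02391 mol x 176.12 g/mol = 4.21 g.

4.21 g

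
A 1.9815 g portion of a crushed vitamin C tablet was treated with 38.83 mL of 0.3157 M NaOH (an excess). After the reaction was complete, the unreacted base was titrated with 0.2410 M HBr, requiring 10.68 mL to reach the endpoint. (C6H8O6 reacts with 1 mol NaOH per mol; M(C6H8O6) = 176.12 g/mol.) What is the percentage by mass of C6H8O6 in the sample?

86.1%

Total n(NaOH) added = 0.3157 x 0.03883 = 0.01226 mol.
n(HBr) used = 0.2410 x 0.01068 = 0.002574 mol, which equals the excess n(NaOH).
So n(NaOH) consumed by the sample = 0.01226 - 0.002574 = 0.009685 mol.
n(C6H8O6) = 0.009685 / 1 = 0.009685 mol.
mass C6H8O6 = 0.009685 x 176.12 = 1.706 g, so %C6H8O6 = 1.706/1.9815 x 100 = 86.1%.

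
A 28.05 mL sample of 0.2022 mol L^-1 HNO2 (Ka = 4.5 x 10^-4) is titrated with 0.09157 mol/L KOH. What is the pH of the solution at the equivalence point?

8.07

n(HNO2) = 0.2022 x 0.02805 = 0.005672 mol; V(KOH) at equivalence = 0.005672/0.09157 = 0.06194 L.
At equivalence all the acid is converted to NO2-; total volume = 0.02805 + 0.06194 = 0.08999 L, so [NO2-] = 0.005672/0.08999 = 0.06303 M.
Kb = Kw/Ka = 1.0e-14 / 4.5 x 10^-4 = 2.22e-11.
[OH^-] = sqrt(Kb x [NO2-]) = sqrt(2.22e-11 x 0.06303) = 1.18e-6 M.
pOH = 5.93, so pH = 14.00 - 5.93 = 8.07.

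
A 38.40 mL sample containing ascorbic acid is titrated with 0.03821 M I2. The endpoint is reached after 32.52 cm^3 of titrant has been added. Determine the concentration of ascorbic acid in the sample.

0.0324 M

n(I2) = 0.03821 x 0.03252 = 0.001243 mol.
From the balanced equation, 1 mol I2 reacts with 1 mol ascorbic acid, so n(ascorbic acid) = 0.001243 x 1/1 = 0.001243 mol.
[ascorbic acid] = 0.001243 / 0.03840 L = 0.0324 M.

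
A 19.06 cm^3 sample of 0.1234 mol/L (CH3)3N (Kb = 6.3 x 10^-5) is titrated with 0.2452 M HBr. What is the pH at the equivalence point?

n((CH3)3N) = 0.1234 x 0.01906 = 0.002352 mol; V(HBr) at equivalence = 0.002352/0.2452 = 0.009592 L.
At equivalence the base is fully converted to (CH3)3NH+; total volume = 0.02865 L, so [(CH3)3NH+] = 0.002352/0.02865 = 0.08209 M.
Ka((CH3)3NH+) = Kw/Kb = 1.0e-14 / 6.3 x 10^-5 = 1.59e-10.
[H^+] = sqrt(Ka x [(CH3)3NH+]) = sqrt(1.59e-10 x 0.08209) = 3.61e-6 M.
pH = -log(3.61e-6) = 5.44.

5.44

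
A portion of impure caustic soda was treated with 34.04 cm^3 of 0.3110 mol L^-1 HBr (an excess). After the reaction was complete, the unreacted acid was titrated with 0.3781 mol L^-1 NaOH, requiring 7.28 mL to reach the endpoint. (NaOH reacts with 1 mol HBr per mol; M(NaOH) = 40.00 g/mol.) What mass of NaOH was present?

Total n(HBr) added = 0.3110 x 0.03404 = 0.01059 mol.
n(NaOH) used = 0.3781 x 0.007280 = 0.002753 mol, which equals the excess n(HBr).
So n(HBr) consumed by the sample = 0.01059 - 0.002753 = 0.007834 mol.
n(NaOH) = 0.007834 / 1 = 0.007834 mol.
mass = 0.007834 mol x 40.00 g/mol = 0.313 g.

0.313 g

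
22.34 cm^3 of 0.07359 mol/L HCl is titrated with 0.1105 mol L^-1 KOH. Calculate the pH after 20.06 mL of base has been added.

12.13

n(acid) = 0.07359 x 0.02234 = 0.001644 mol; n(KOH) added = 0.1105 x 0.02006 = 0.002217 mol.
Base is in excess by 0.002217 - 0.001644 = 0.0005726 mol in a total volume of 0.04240 L.
[OH^-] = 0.0005726/0.04240 = 0.01351 M, so pOH = 1.87 and pH = 14.00 - 1.87 = 12.13.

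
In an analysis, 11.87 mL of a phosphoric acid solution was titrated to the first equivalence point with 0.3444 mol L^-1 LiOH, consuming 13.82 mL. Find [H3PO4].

0.401 M

n(LiOH) = 0.3444 x 0.01382 = 0.004760 mol.
At the first equivalence point, 1 mol OH^- react per mol H3PO4, so n(H3PO4) = 0.004760 / 1 = 0.004760 mol.
[H3PO4] = 0.004760 / 0.01187 L = 0.401 M.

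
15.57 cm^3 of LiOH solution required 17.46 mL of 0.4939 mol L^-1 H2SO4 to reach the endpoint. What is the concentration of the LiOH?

n(H2SO4) delivered = 0.4939 x 0.01746 = 0.008623 mol.
The reaction is 2 LiOH + 1 H2SO4, so n(LiOH) = 0.008623 x 2/1 = 0.01725 mol.
[LiOH] = 0.01725 mol / 0.01557 L = 1.11 M.

1.11 M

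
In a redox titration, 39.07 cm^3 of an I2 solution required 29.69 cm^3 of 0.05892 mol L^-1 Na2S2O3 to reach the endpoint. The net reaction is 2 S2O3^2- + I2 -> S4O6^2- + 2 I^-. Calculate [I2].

0.0224 M

n(Na2S2O3) = 0.05892 x 0.02969 = 0.001749 mol.
From the balanced equation, 2 mol Na2S2O3 reacts with 1 mol I2, so n(I2) = 0.001749 x 1/2 = 0.0008747 mol.
[I2] = 0.0008747 / 0.03907 L = 0.0224 M.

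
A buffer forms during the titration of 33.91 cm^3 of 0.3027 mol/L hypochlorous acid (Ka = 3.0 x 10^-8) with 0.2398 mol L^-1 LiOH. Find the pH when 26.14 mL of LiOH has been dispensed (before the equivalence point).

Initial n(HClO) = 0.3027 x 0.03391 = 0.01026 mol.
n(LiOH) added = 0.2398 x 0.02614 = 0.006268 mol, converting that many moles of HClO to ClO-.
Remaining n(HClO) = 0.003996 mol; n(ClO-) = 0.006268 mol.
By Henderson-Hasselbalch, pH = pKa + log([A^-]/[HA]) = 7.52 + log(0.006268/0.003996) = 7.52 + (+0.20) = 7.72.

7.72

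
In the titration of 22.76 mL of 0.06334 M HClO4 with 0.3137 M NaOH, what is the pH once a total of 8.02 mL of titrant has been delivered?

n(acid) = 0.06334 x 0.02276 = 0.001442 mol; n(NaOH) added = 0.3137 x 0.008020 = 0.002516 mol.
Base is in excess by 0.002516 - 0.001442 = 0.001074 mol in a total volume of 0.03078 L.
[OH^-] = 0.001074/0.03078 = 0.03490 M, so pOH = 1.46 and pH = 14.00 - 1.46 = 12.54.

12.54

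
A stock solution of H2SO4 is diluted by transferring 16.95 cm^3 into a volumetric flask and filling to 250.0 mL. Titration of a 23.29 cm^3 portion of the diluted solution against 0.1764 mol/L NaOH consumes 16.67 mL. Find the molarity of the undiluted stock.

n(NaOH) = 0.1764 x 0.01667 = 0.002941 mol.
n(H2SO4) in the aliquot = 0.002941 x 1/2 = 0.001470 mol.
[diluted H2SO4] = 0.001470 / 0.02329 = 0.06313 M.
Dilution factor = 250.0/16.95 = 14.75, so [stock] = 0.06313 x 14.75 = 0.931 M.

0.931 M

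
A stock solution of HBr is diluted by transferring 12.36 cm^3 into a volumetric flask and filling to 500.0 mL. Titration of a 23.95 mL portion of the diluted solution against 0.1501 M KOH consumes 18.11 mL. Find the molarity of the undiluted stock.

n(KOH) = 0.1501 x 0.01811 = 0.002718 mol.
n(HBr) in the aliquot = 0.002718 mol.
[diluted HBr] = 0.002718 / 0.02395 = 0.1135 M.
Dilution factor = 500.0/12.36 = 40.45, so [stock] = 0.1135 x 40.45 = 4.59 M.

4.59 M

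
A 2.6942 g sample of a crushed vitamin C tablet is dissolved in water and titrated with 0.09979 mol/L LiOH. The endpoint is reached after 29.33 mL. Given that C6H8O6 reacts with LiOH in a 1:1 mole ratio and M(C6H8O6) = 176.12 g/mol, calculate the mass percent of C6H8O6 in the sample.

n(LiOH) = 0.09979 x 0.02933 = 0.002927 mol.
n(C6H8O6) = 0.002927 / 1 = 0.002927 mol.
mass of C6H8O6 = 0.002927 x 176.12 = 0.5155 g.
% purity = 0.5155 / 2.6942 x 100 = 19.1%.

19.1%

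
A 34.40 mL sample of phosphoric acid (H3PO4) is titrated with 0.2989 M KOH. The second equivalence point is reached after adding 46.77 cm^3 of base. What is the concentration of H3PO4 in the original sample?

0.203 M

n(KOH) = 0.2989 x 0.04677 = 0.01398 mol.
At the second equivalence point, 2 mol OH^- react per mol H3PO4, so n(H3PO4) = 0.01398 / 2 = 0.006990 mol.
[H3PO4] = 0.006990 / 0.03440 L = 0.203 M.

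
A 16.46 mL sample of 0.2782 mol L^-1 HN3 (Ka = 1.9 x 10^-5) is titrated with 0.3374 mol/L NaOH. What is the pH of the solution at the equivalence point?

n(HN3) = 0.2782 x 0.01646 = 0.004579 mol; V(NaOH) at equivalence = 0.004579/0.3374 = 0.01357 L.
At equivalence all the acid is converted to N3-; total volume = 0.01646 + 0.01357 = 0.03003 L, so [N3-] = 0.004579/0.03003 = 0.1525 M.
Kb = Kw/Ka = 1.0e-14 / 1.9 x 10^-5 = 5.26e-10.
[OH^-] = sqrt(Kb x [N3-]) = sqrt(5.26e-10 x 0.1525) = 8.96e-6 M.
pOH = 5.05, so pH = 14.00 - 5.05 = 8.95.

8.95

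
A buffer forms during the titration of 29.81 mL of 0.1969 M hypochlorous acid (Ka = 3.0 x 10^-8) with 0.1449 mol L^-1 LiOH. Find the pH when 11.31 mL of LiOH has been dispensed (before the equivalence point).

Initial n(HClO) = 0.1969 x 0.02981 = 0.005870 mol.
n(LiOH) added = 0.1449 x 0.01131 = 0.001639 mol, converting that many moles of HClO to ClO-.
Remaining n(HClO) = 0.004231 mol; n(ClO-) = 0.001639 mol.
By Henderson-Hasselbalch, pH = pKa + log([A^-]/[HA]) = 7.52 + log(0.001639/0.004231) = 7.52 + (-0.41) = 7.11.

7.11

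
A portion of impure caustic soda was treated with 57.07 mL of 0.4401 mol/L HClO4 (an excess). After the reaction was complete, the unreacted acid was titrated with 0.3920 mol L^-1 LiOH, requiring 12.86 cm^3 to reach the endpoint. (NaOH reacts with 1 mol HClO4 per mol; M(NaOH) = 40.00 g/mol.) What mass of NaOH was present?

0.803 g

Total n(HClO4) added = 0.4401 x 0.05707 = 0.02512 mol.
n(LiOH) used = 0.3920 x 0.01286 = 0.005041 mol, which equals the excess n(HClO4).
So n(HClO4) consumed by the sample = 0.02512 - 0.005041 = 0.02008 mol.
n(NaOH) = 0.02008 / 1 = 0.02008 mol.
mass = 0.02008 mol x 40.00 g/mol = 0.803 g.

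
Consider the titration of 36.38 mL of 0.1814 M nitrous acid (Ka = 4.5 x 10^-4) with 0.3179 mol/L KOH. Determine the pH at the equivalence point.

8.20

n(HNO2) = 0.1814 x 0.03638 = 0.006599 mol; V(KOH) at equivalence = 0.006599/0.3179 = 0.02076 L.
At equivalence all the acid is converted to NO2-; total volume = 0.03638 + 0.02076 = 0.05714 L, so [NO2-] = 0.006599/0.05714 = 0.1155 M.
Kb = Kw/Ka = 1.0e-14 / 4.5 x 10^-4 = 2.22e-11.
[OH^-] = sqrt(Kb x [NO2-]) = sqrt(2.22e-11 x 0.1155) = 1.60e-6 M.
pOH = 5.80, so pH = 14.00 - 5.80 = 8.20.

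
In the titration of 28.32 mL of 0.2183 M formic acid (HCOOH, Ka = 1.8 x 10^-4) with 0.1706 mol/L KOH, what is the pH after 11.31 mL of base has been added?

Initial n(HCOOH) = 0.2183 x 0.02832 = 0.006182 mol.
n(KOH) added = 0.1706 x 0.01131 = 0.001929 mol, converting that many moles of HCOOH to HCOO-.
Remaining n(HCOOH) = 0.004253 mol; n(HCOO-) = 0.001929 mol.
By Henderson-Hasselbalch, pH = pKa + log([A^-]/[HA]) = 3.74 + log(0.001929/0.004253) = 3.74 + (-0.34) = 3.40.

3.40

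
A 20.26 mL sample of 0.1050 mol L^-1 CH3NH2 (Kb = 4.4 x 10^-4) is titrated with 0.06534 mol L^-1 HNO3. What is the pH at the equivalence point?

n(CH3NH2) = 0.1050 x 0.02026 = 0.002127 mol; V(HNO3) at equivalence = 0.002127/0.06534 = 0.03256 L.
At equivalence the base is fully converted to CH3NH3+; total volume = 0.05282 L, so [CH3NH3+] = 0.002127/0.05282 = 0.04028 M.
Ka(CH3NH3+) = Kw/Kb = 1.0e-14 / 4.4 x 10^-4 = 2.27e-11.
[H^+] = sqrt(Ka x [CH3NH3+]) = sqrt(2.27e-11 x 0.04028) = 9.57e-7 M.
pH = -log(9.57e-7) = 6.02.

6.02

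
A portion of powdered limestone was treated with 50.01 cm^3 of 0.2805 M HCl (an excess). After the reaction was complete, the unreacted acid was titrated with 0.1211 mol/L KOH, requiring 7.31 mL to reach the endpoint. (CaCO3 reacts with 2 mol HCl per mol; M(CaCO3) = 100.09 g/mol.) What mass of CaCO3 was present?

0.658 g

Total n(HCl) added = 0.2805 x 0.05001 = 0.01403 mol.
n(KOH) used = 0.1211 x 0.007310 = 0.0008852 mol, which equals the excess n(HCl).
So n(HCl) consumed by the sample = 0.01403 - 0.0008852 = 0.01314 mol.
n(CaCO3) = 0.01314 / 2 = 0.006571 mol.
mass = 0.006571 mol x 100.09 g/mol = 0.658 g.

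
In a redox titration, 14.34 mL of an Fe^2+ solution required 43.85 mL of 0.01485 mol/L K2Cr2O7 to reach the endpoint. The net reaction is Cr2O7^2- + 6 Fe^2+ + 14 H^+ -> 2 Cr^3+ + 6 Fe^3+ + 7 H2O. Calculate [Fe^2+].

n(K2Cr2O7) = 0.01485 x 0.04385 = 0.0006512 mol.
From the balanced equation, 1 mol K2Cr2O7 reacts with 6 mol Fe^2+, so n(Fe^2+) = 0.0006512 x 6/1 = 0.003907 mol.
[Fe^2+] = 0.003907 / 0.01434 L = 0.272 M.

0.272 M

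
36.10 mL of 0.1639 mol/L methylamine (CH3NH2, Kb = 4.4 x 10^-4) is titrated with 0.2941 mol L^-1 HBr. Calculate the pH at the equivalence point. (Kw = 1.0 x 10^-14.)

5.81

n(CH3NH2) = 0.1639 x 0.03610 = 0.005917 mol; V(HBr) at equivalence = 0.005917/0.2941 = 0.02012 L.
At equivalence the base is fully converted to CH3NH3+; total volume = 0.05622 L, so [CH3NH3+] = 0.005917/0.05622 = 0.1052 M.
Ka(CH3NH3+) = Kw/Kb = 1.0e-14 / 4.4 x 10^-4 = 2.27e-11.
[H^+] = sqrt(Ka x [CH3NH3+]) = sqrt(2.27e-11 x 0.1052) = 1.55e-6 M.
pH = -log(1.55e-6) = 5.81.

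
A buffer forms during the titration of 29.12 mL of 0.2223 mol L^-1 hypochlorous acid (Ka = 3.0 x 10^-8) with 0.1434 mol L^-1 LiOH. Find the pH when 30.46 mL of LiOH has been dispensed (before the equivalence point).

7.84

Initial n(HClO) = 0.2223 x 0.02912 = 0.006473 mol.
n(LiOH) added = 0.1434 x 0.03046 = 0.004368 mol, converting that many moles of HClO to ClO-.
Remaining n(HClO) = 0.002105 mol; n(ClO-) = 0.004368 mol.
By Henderson-Hasselbalch, pH = pKa + log([A^-]/[HA]) = 7.52 + log(0.004368/0.002105) = 7.52 + (+0.32) = 7.84.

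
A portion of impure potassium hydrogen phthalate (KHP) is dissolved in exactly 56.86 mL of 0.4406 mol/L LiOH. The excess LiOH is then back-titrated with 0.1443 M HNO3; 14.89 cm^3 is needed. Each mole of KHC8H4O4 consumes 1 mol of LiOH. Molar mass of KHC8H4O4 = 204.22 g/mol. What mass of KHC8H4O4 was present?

4.68 g

Total n(LiOH) added = 0.4406 x 0.05686 = 0.02505 mol.
n(HNO3) used = 0.1443 x 0.01489 = 0.002149 mol, which equals the excess n(LiOH).
So n(LiOH) consumed by the sample = 0.02505 - 0.002149 = 0.02290 mol.
n(KHC8H4O4) = 0.02290 / 1 = 0.02290 mol.
mass = 0.02290 mol x 204.22 g/mol = 4.68 g.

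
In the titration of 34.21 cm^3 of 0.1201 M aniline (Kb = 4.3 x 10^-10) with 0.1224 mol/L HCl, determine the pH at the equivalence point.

2.93

n(C6H5NH2) = 0.1201 x 0.03421 = 0.004109 mol; V(HCl) at equivalence = 0.004109/0.1224 = 0.03357 L.
At equivalence the base is fully converted to C6H5NH3+; total volume = 0.06778 L, so [C6H5NH3+] = 0.004109/0.06778 = 0.06062 M.
Ka(C6H5NH3+) = Kw/Kb = 1.0e-14 / 4.3 x 10^-10 = 2.33e-5.
[H^+] = sqrt(Ka x [C6H5NH3+]) = sqrt(2.33e-5 x 0.06062) = 0.00119 M.
pH = -log(0.00119) = 2.93.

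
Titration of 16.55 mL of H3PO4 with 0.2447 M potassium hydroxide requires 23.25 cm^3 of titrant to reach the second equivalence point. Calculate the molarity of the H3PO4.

0.172 M

n(KOH) = 0.2447 x 0.02325 = 0.005689 mol.
At the second equivalence point, 2 mol OH^- react per mol H3PO4, so n(H3PO4) = 0.005689 / 2 = 0.002845 mol.
[H3PO4] = 0.002845 / 0.01655 L = 0.172 M.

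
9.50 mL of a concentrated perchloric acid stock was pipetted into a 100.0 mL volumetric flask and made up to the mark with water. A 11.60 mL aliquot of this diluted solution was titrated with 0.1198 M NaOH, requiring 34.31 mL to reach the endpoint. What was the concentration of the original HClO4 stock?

3.73 M

n(NaOH) = 0.1198 x 0.03431 = 0.004110 mol.
n(HClO4) in the aliquot = 0.004110 mol.
[diluted HClO4] = 0.004110 / 0.01160 = 0.3543 M.
Dilution factor = 100.0/9.500 = 10.53, so [stock] = 0.3543 x 10.53 = 3.73 M.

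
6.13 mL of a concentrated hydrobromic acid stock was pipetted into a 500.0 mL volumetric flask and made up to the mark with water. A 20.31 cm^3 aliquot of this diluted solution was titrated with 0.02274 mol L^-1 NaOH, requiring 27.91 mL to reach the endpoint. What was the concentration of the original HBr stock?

2.55 M

n(NaOH) = 0.02274 x 0.02791 = 0.0006347 mol.
n(HBr) in the aliquot = 0.0006347 mol.
[diluted HBr] = 0.0006347 / 0.02031 = 0.03125 M.
Dilution factor = 500.0/6.130 = 81.57, so [stock] = 0.03125 x 81.57 = 2.55 M.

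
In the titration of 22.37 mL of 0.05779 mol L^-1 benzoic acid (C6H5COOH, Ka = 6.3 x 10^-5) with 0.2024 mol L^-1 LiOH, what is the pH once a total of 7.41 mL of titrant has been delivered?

11.84

n(acid) = 0.05779 x 0.02237 = 0.001293 mol; n(LiOH) added = 0.2024 x 0.007410 = 0.001500 mol.
Base is in excess by 0.001500 - 0.001293 = 0.0002070 mol in a total volume of 0.02978 L.
[OH^-] = 0.0002070/0.02978 = 0.006952 M, so pOH = 2.16 and pH = 14.00 - 2.16 = 11.84.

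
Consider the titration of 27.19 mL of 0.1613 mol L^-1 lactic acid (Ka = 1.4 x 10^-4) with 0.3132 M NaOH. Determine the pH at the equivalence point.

n(HC3H5O3) = 0.1613 x 0.02719 = 0.004386 mol; V(NaOH) at equivalence = 0.004386/0.3132 = 0.01400 L.
At equivalence all the acid is converted to C3H5O3-; total volume = 0.02719 + 0.01400 = 0.04119 L, so [C3H5O3-] = 0.004386/0.04119 = 0.1065 M.
Kb = Kw/Ka = 1.0e-14 / 1.4 x 10^-4 = 7.14e-11.
[OH^-] = sqrt(Kb x [C3H5O3-]) = sqrt(7.14e-11 x 0.1065) = 2.76e-6 M.
pOH = 5.56, so pH = 14.00 - 5.56 = 8.44.

8.44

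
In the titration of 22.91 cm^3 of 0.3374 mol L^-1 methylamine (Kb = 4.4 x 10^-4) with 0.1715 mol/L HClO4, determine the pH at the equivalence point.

n(CH3NH2) = 0.3374 x 0.02291 = 0.007730 mol; V(HClO4) at equivalence = 0.007730/0.1715 = 0.04507 L.
At equivalence the base is fully converted to CH3NH3+; total volume = 0.06798 L, so [CH3NH3+] = 0.007730/0.06798 = 0.1137 M.
Ka(CH3NH3+) = Kw/Kb = 1.0e-14 / 4.4 x 10^-4 = 2.27e-11.
[H^+] = sqrt(Ka x [CH3NH3+]) = sqrt(2.27e-11 x 0.1137) = 1.61e-6 M.
pH = -log(1.61e-6) = 5.79.

5.79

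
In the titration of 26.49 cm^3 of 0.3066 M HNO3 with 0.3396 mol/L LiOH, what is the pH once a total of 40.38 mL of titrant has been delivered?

n(acid) = 0.3066 x 0.02649 = 0.008122 mol; n(LiOH) added = 0.3396 x 0.04038 = 0.01371 mol.
Base is in excess by 0.01371 - 0.008122 = 0.005591 mol in a total volume of 0.06687 L.
[OH^-] = 0.005591/0.06687 = 0.08361 M, so pOH = 1.08 and pH = 14.00 - 1.08 = 12.92.

12.92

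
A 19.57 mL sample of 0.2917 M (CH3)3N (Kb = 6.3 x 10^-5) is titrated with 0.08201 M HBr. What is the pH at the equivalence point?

n((CH3)3N) = 0.2917 x 0.01957 = 0.005709 mol; V(HBr) at equivalence = 0.005709/0.08201 = 0.06961 L.
At equivalence the base is fully converted to (CH3)3NH+; total volume = 0.08918 L, so [(CH3)3NH+] = 0.005709/0.08918 = 0.06401 M.
Ka((CH3)3NH+) = Kw/Kb = 1.0e-14 / 6.3 x 10^-5 = 1.59e-10.
[H^+] = sqrt(Ka x [(CH3)3NH+]) = sqrt(1.59e-10 x 0.06401) = 3.19e-6 M.
pH = -log(3.19e-6) = 5.50.

5.50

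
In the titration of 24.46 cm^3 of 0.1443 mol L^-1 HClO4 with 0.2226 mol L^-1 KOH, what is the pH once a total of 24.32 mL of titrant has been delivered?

12.59

n(acid) = 0.1443 x 0.02446 = 0.003530 mol; n(KOH) added = 0.2226 x 0.02432 = 0.005414 mol.
Base is in excess by 0.005414 - 0.003530 = 0.001884 mol in a total volume of 0.04878 L.
[OH^-] = 0.001884/0.04878 = 0.03862 M, so pOH = 1.41 and pH = 14.00 - 1.41 = 12.59.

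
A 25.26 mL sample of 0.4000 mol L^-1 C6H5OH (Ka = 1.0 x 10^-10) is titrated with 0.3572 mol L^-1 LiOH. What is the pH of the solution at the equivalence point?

n(C6H5OH) = 0.4000 x 0.02526 = 0.01010 mol; V(LiOH) at equivalence = 0.01010/0.3572 = 0.02829 L.
At equivalence all the acid is converted to C6H5O-; total volume = 0.02526 + 0.02829 = 0.05355 L, so [C6H5O-] = 0.01010/0.05355 = 0.1887 M.
Kb = Kw/Ka = 1.0e-14 / 1.0 x 10^-10 = 0.000100.
[OH^-] = sqrt(Kb x [C6H5O-]) = sqrt(0.000100 x 0.1887) = 0.00434 M.
pOH = 2.36, so pH = 14.00 - 2.36 = 11.64.

11.64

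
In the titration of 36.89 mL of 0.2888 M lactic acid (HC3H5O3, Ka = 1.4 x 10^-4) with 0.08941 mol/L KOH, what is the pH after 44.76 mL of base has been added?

Initial n(HC3H5O3) = 0.2888 x 0.03689 = 0.01065 mol.
n(KOH) added = 0.08941 x 0.04476 = 0.004002 mol, converting that many moles of HC3H5O3 to C3H5O3-.
Remaining n(HC3H5O3) = 0.006652 mol; n(C3H5O3-) = 0.004002 mol.
By Henderson-Hasselbalch, pH = pKa + log([A^-]/[HA]) = 3.85 + log(0.004002/0.006652) = 3.85 + (-0.22) = 3.63.

3.63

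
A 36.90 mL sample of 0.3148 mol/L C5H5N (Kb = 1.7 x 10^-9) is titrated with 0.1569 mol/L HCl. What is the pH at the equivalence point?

3.11

n(C5H5N) = 0.3148 x 0.03690 = 0.01162 mol; V(HCl) at equivalence = 0.01162/0.1569 = 0.07404 L.
At equivalence the base is fully converted to C5H5NH+; total volume = 0.1109 L, so [C5H5NH+] = 0.01162/0.1109 = 0.1047 M.
Ka(C5H5NH+) = Kw/Kb = 1.0e-14 / 1.7 x 10^-9 = 5.88e-6.
[H^+] = sqrt(Ka x [C5H5NH+]) = sqrt(5.88e-6 x 0.1047) = 0.000785 M.
pH = -log(0.000785) = 3.11.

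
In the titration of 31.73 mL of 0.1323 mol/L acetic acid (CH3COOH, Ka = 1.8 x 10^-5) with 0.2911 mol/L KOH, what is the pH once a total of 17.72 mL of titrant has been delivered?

n(acid) = 0.1323 x 0.03173 = 0.004198 mol; n(KOH) added = 0.2911 x 0.01772 = 0.005158 mol.
Base is in excess by 0.005158 - 0.004198 = 0.0009604 mol in a total volume of 0.04945 L.
[OH^-] = 0.0009604/0.04945 = 0.01942 M, so pOH = 1.71 and pH = 14.00 - 1.71 = 12.29.

12.29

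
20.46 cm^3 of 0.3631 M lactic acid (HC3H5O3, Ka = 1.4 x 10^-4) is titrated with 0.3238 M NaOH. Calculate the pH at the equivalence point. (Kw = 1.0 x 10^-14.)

n(HC3H5O3) = 0.3631 x 0.02046 = 0.007429 mol; V(NaOH) at equivalence = 0.007429/0.3238 = 0.02294 L.
At equivalence all the acid is converted to C3H5O3-; total volume = 0.02046 + 0.02294 = 0.04340 L, so [C3H5O3-] = 0.007429/0.04340 = 0.1712 M.
Kb = Kw/Ka = 1.0e-14 / 1.4 x 10^-4 = 7.14e-11.
[OH^-] = sqrt(Kb x [C3H5O3-]) = sqrt(7.14e-11 x 0.1712) = 3.50e-6 M.
pOH = 5.46, so pH = 14.00 - 5.46 = 8.54.

8.54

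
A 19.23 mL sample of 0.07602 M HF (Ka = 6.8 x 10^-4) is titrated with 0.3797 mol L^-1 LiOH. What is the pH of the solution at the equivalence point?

7.98

n(HF) = 0.07602 x 0.01923 = 0.001462 mol; V(LiOH) at equivalence = 0.001462/0.3797 = 0.003850 L.
At equivalence all the acid is converted to F-; total volume = 0.01923 + 0.003850 = 0.02308 L, so [F-] = 0.001462/0.02308 = 0.06334 M.
Kb = Kw/Ka = 1.0e-14 / 6.8 x 10^-4 = 1.47e-11.
[OH^-] = sqrt(Kb x [F-]) = sqrt(1.47e-11 x 0.06334) = 9.65e-7 M.
pOH = 6.02, so pH = 14.00 - 6.02 = 7.98.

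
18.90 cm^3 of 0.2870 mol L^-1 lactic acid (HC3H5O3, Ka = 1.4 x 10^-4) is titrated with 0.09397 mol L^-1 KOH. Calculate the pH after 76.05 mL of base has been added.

12.26

n(acid) = 0.2870 x 0.01890 = 0.005424 mol; n(KOH) added = 0.09397 x 0.07605 = 0.007146 mol.
Base is in excess by 0.007146 - 0.005424 = 0.001722 mol in a total volume of 0.09495 L.
[OH^-] = 0.001722/0.09495 = 0.01814 M, so pOH = 1.74 and pH = 14.00 - 1.74 = 12.26.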